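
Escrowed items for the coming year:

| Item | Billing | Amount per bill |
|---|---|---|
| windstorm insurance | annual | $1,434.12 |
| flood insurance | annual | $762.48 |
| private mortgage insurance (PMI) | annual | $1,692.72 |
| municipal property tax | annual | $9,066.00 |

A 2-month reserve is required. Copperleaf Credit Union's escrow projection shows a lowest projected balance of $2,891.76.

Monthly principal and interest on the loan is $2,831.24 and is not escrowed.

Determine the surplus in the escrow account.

$732.54

Windstorm insurance: $1,434.12
Flood insurance: $762.48
Private mortgage insurance (PMI): $1,692.72
Municipal property tax: $9,066.00
Yearly total = $12,955.32
Base monthly escrow = $12,955.32 / 12 = $1,079.61
Cushion = 2 × $1,079.61 = $2,159.22
Surplus = $2,891.76 − $2,159.22 = $732.54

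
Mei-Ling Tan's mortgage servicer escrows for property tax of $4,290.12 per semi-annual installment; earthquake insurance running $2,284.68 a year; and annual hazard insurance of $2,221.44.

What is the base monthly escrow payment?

Property tax = $4,290.12 × 2 = $8,580.24
Earthquake insurance = $2,284.68
Hazard insurance = $2,221.44
Annual escrow total = $13,086.36
Base monthly escrow = $13,086.36 ÷ 12 = $1,090.53

$1,090.53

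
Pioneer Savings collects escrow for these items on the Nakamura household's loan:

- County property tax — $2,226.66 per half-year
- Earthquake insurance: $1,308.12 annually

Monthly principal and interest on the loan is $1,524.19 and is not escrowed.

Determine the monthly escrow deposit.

$480.12

County property tax — $2,226.66 × 2 = $4,453.32 per year
Earthquake insurance — $1,308.12 per year
Total annual escrow = $4,453.32 + $1,308.12 = $5,761.44
Monthly escrow = $5,761.44 / 12 = $480.12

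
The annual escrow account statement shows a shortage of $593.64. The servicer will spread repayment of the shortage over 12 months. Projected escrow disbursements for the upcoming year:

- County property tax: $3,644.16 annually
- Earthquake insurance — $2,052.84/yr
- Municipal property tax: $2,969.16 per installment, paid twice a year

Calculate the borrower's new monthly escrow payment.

County property tax — $3,644.16 annually
Earthquake insurance — $2,052.84 annually
Municipal property tax — $2,969.16 × 2 = $5,938.32 annually
Yearly total = $3,644.16 + $2,052.84 + $5,938.32 = $11,635.32
Monthly = $11,635.32 / 12 = $969.61
Shortage per month = $593.64 ÷ 12 = $49.47
Adjusted monthly = $969.61 + $49.47 = $1,019.08

$1,019.08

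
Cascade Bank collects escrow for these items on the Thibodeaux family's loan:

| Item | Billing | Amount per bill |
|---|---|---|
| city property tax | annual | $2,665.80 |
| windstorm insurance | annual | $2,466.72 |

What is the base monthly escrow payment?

City property tax — $2,665.80
Windstorm insurance — $2,466.72
Annual escrow total = $2,665.80 + $2,466.72 = $5,132.52
Per month = $5,132.52 / 12 = $427.71

$427.71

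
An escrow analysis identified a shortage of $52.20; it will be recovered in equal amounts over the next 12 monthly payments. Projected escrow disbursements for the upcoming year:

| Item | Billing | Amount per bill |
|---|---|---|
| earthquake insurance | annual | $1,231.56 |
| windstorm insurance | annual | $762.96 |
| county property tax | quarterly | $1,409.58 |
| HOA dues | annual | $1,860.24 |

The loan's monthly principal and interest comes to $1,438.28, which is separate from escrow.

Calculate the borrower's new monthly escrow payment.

Earthquake insurance: $1,231.56
Windstorm insurance: $762.96
County property tax: $1,409.58 × 4 = $5,638.32
HOA dues: $1,860.24
Total annual escrow = $1,231.56 + $762.96 + $5,638.32 + $1,860.24 = $9,493.08
Monthly = $9,493.08 / 12 = $791.09
Shortage spread = $52.20 / 12 = $4.35/mo
New monthly escrow = $791.09 + $4.35 = $795.44

$795.44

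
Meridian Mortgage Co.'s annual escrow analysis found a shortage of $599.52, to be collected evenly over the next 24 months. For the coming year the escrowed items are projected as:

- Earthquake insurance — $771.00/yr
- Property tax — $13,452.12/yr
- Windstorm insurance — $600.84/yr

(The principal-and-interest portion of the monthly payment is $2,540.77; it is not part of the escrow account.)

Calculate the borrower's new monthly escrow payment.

$1,260.31

Earthquake insurance — $771.00/yr
Property tax — $13,452.12/yr
Windstorm insurance — $600.84/yr
Annual escrow total = $771.00 + $13,452.12 + $600.84 = $14,823.96
Per month = $14,823.96 ÷ 12 = $1,235.33
Monthly shortage recovery: $599.52 / 24 = $24.98
New monthly escrow = $1,235.33 + $24.98 = $1,260.31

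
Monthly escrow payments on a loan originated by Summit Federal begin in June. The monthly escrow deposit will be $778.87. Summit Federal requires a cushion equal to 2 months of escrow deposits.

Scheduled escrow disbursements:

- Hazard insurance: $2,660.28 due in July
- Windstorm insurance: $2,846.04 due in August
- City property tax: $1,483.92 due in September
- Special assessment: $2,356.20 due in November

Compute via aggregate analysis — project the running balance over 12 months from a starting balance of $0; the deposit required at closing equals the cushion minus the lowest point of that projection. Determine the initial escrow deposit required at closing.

$6,230.96

Cushion = 2 × $778.87 = $1,557.74
Trial balance (start $0, +$778.87 each month, − disbursements):
  Jun: +$778.87 → $778.87
  Jul: +$778.87 − $2,660.28 → -$1,102.54
  Aug: +$778.87 − $2,846.04 → -$3,169.71
  Sep: +$778.87 − $1,483.92 → -$3,874.76
  Oct: +$778.87 → -$3,095.89
  Nov: +$778.87 − $2,356.20 → -$4,673.22
  Dec: +$778.87 → -$3,894.35
  Jan: +$778.87 → -$3,115.48
  Feb: +$778.87 → -$2,336.61
  Mar: +$778.87 → -$1,557.74
  Apr: +$778.87 → -$778.87
  May: +$778.87 → $0.00
Lowest trial balance = -$4,673.22 (Nov)
Initial deposit = cushion − low point = $1,557.74 − (-$4,673.22) = $6,230.96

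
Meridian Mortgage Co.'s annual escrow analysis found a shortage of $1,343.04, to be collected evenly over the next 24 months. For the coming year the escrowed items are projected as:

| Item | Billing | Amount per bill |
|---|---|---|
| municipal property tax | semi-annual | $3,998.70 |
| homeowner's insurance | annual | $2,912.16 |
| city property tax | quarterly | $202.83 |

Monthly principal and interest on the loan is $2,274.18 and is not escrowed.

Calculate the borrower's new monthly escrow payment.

Municipal property tax = $3,998.70 × 2 = $7,997.40 per year
Homeowner's insurance = $2,912.16 per year
City property tax = $202.83 × 4 = $811.32 per year
Total annual escrow = $7,997.40 + $2,912.16 + $811.32 = $11,720.88
Per month = $11,720.88 ÷ 12 = $976.74
Monthly shortage recovery: $1,343.04 ÷ 24 = $55.96
Adjusted monthly = $976.74 + $55.96 = $1,032.70

$1,032.70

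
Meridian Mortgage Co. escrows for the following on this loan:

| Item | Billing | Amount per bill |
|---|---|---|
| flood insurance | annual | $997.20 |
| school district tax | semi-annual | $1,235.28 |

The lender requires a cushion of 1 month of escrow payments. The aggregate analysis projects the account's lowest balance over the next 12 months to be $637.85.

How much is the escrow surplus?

$348.87

Flood insurance = $997.20/yr
School district tax = $1,235.28 × 2 = $2,470.56/yr
Total annual escrow = $997.20 + $2,470.56 = $3,467.76
Monthly escrow = $3,467.76 ÷ 12 = $288.98
Cushion = 1 × $288.98 = $288.98
Surplus = $637.85 − $288.98 = $348.87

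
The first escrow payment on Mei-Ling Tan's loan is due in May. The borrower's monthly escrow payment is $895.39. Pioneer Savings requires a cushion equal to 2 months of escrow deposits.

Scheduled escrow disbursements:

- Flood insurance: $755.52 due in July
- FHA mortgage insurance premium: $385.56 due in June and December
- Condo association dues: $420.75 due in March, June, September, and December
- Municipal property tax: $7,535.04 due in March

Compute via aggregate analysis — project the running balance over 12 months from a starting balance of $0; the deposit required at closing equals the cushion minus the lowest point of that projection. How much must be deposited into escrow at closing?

Cushion = 2 × $895.39 = $1,790.78
Trial balance (start $0, +$895.39 each month, − disbursements):
  May: +$895.39 → $895.39
  Jun: +$895.39 − $806.31 → $984.47
  Jul: +$895.39 − $755.52 → $1,124.34
  Aug: +$895.39 → $2,019.73
  Sep: +$895.39 − $420.75 → $2,494.37
  Oct: +$895.39 → $3,389.76
  Nov: +$895.39 → $4,285.15
  Dec: +$895.39 − $806.31 → $4,374.23
  Jan: +$895.39 → $5,269.62
  Feb: +$895.39 → $6,165.01
  Mar: +$895.39 − $7,955.79 → -$895.39
  Apr: +$895.39 → $0.00
Lowest trial balance = -$895.39 (Mar)
Initial deposit = cushion − low point = $1,790.78 − (-$895.39) = $2,686.17

$2,686.17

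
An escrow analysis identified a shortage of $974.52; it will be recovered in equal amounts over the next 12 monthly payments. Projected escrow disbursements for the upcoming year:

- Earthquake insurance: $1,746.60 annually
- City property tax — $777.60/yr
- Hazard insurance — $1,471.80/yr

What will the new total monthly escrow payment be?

Earthquake insurance: $1,746.60 annually
City property tax: $777.60 annually
Hazard insurance: $1,471.80 annually
Total annual escrow = $1,746.60 + $777.60 + $1,471.80 = $3,996.00
Monthly = $3,996.00 / 12 = $333.00
Shortage spread = $974.52 ÷ 12 = $81.21/mo
Adjusted monthly = $333.00 + $81.21 = $414.21

$414.21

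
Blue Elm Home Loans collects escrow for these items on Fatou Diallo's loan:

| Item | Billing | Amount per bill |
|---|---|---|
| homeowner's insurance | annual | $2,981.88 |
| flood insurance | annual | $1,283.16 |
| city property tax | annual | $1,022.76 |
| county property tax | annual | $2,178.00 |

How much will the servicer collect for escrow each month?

Homeowner's insurance: $2,981.88 annually
Flood insurance: $1,283.16 annually
City property tax: $1,022.76 annually
County property tax: $2,178.00 annually
Total annual escrow = $7,465.80
Monthly escrow = $7,465.80 / 12 = $622.15

$622.15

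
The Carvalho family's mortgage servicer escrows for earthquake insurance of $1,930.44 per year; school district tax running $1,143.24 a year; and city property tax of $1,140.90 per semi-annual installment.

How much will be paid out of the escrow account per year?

Earthquake insurance = $1,930.44 annually
School district tax = $1,143.24 annually
City property tax = $1,140.90 × 2 = $2,281.80 annually
Total annual escrow = $1,930.44 + $1,143.24 + $2,281.80 = $5,355.48

$5,355.48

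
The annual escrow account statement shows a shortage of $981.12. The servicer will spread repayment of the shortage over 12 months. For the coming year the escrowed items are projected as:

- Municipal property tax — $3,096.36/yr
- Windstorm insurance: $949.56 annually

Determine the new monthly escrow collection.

$418.92

Municipal property tax: $3,096.36
Windstorm insurance: $949.56
Combined annual = $4,045.92
Monthly = $4,045.92 / 12 = $337.16
Shortage per month = $981.12 / 12 = $81.76
New monthly escrow = $337.16 + $81.76 = $418.92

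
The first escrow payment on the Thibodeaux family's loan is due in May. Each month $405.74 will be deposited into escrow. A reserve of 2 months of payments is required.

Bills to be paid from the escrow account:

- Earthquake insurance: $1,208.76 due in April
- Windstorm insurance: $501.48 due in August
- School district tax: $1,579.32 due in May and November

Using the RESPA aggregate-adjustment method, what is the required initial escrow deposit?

$1,985.06

Cushion = 2 × $405.74 = $811.48
Trial balance (start $0, +$405.74 each month, − disbursements):
  May: +$405.74 − $1,579.32 → -$1,173.58
  Jun: +$405.74 → -$767.84
  Jul: +$405.74 → -$362.10
  Aug: +$405.74 − $501.48 → -$457.84
  Sep: +$405.74 → -$52.10
  Oct: +$405.74 → $353.64
  Nov: +$405.74 − $1,579.32 → -$819.94
  Dec: +$405.74 → -$414.20
  Jan: +$405.74 → -$8.46
  Feb: +$405.74 → $397.28
  Mar: +$405.74 → $803.02
  Apr: +$405.74 − $1,208.76 → $0.00
Lowest trial balance = -$1,173.58 (May)
Initial deposit = cushion − low point = $811.48 − (-$1,173.58) = $1,985.06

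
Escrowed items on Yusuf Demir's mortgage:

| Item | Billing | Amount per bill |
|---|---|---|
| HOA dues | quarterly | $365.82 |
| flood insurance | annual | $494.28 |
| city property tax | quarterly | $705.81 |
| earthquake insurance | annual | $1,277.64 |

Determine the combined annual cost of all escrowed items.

$6,058.44

HOA dues: $365.82 × 4 = $1,463.28 annually
Flood insurance: $494.28 annually
City property tax: $705.81 × 4 = $2,823.24 annually
Earthquake insurance: $1,277.64 annually
Combined annual = $1,463.28 + $494.28 + $2,823.24 + $1,277.64 = $6,058.44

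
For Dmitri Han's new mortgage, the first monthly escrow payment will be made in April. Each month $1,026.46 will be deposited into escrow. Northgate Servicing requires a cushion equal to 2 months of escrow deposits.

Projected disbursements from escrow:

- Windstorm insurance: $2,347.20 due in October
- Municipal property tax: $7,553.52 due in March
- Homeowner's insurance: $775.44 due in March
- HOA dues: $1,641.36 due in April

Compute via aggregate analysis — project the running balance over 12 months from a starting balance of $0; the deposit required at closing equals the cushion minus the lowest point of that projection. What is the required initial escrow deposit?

$2,667.82

Cushion = 2 × $1,026.46 = $2,052.92
Trial balance (start $0, +$1,026.46 each month, − disbursements):
  Apr: +$1,026.46 − $1,641.36 → -$614.90
  May: +$1,026.46 → $411.56
  Jun: +$1,026.46 → $1,438.02
  Jul: +$1,026.46 → $2,464.48
  Aug: +$1,026.46 → $3,490.94
  Sep: +$1,026.46 → $4,517.40
  Oct: +$1,026.46 − $2,347.20 → $3,196.66
  Nov: +$1,026.46 → $4,223.12
  Dec: +$1,026.46 → $5,249.58
  Jan: +$1,026.46 → $6,276.04
  Feb: +$1,026.46 → $7,302.50
  Mar: +$1,026.46 − $8,328.96 → $0.00
Lowest trial balance = -$614.90 (Apr)
Initial deposit = cushion − low point = $2,052.92 − (-$614.90) = $2,667.82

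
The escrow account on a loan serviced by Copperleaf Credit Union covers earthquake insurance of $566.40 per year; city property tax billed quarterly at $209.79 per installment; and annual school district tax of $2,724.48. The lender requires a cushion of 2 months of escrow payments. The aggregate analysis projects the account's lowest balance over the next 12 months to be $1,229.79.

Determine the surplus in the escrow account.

$541.45

Earthquake insurance: $566.40/yr
City property tax: $209.79 × 4 = $839.16/yr
School district tax: $2,724.48/yr
Total per year = $4,130.04
Base monthly escrow = $4,130.04 / 12 = $344.17
Required reserve = 2 × $344.17 = $688.34
Surplus = $1,229.79 − $688.34 = $541.45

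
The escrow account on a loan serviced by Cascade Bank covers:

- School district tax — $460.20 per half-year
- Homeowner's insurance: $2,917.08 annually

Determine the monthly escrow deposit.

School district tax = $460.20 × 2 = $920.40/yr
Homeowner's insurance = $2,917.08/yr
Total annual escrow = $920.40 + $2,917.08 = $3,837.48
Base monthly escrow = $3,837.48 ÷ 12 = $319.79

$319.79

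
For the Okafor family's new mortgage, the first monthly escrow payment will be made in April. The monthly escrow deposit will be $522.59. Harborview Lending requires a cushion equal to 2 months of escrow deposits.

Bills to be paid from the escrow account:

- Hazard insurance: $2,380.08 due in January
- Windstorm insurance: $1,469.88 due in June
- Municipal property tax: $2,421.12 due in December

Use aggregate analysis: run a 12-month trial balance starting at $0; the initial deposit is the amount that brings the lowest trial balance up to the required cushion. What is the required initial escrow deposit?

Cushion = 2 × $522.59 = $1,045.18
Trial balance (start $0, +$522.59 each month, − disbursements):
  Apr: +$522.59 → $522.59
  May: +$522.59 → $1,045.18
  Jun: +$522.59 − $1,469.88 → $97.89
  Jul: +$522.59 → $620.48
  Aug: +$522.59 → $1,143.07
  Sep: +$522.59 → $1,665.66
  Oct: +$522.59 → $2,188.25
  Nov: +$522.59 → $2,710.84
  Dec: +$522.59 − $2,421.12 → $812.31
  Jan: +$522.59 − $2,380.08 → -$1,045.18
  Feb: +$522.59 → -$522.59
  Mar: +$522.59 → $0.00
Lowest trial balance = -$1,045.18 (Jan)
Initial deposit = cushion − low point = $1,045.18 − (-$1,045.18) = $2,090.36

$2,090.36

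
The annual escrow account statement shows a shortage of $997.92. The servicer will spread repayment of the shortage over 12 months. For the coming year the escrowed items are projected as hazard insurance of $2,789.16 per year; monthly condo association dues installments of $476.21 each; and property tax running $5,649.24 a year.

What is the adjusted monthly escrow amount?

Hazard insurance — $2,789.16
Condo association dues — $476.21 × 12 = $5,714.52
Property tax — $5,649.24
Combined annual = $14,152.92
Monthly escrow = $14,152.92 ÷ 12 = $1,179.41
Monthly shortage recovery: $997.92 / 12 = $83.16
New monthly escrow = $1,179.41 + $83.16 = $1,262.57

$1,262.57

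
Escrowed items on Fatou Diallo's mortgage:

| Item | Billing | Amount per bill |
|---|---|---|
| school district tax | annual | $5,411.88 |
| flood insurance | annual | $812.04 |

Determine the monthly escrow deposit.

School district tax: $5,411.88/yr
Flood insurance: $812.04/yr
Annual escrow total = $5,411.88 + $812.04 = $6,223.92
Base monthly escrow = $6,223.92 / 12 = $518.66

$518.66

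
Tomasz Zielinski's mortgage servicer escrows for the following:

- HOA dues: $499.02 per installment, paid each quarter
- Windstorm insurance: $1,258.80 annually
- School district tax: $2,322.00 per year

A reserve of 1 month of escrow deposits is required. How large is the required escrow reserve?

HOA dues: $499.02 × 4 = $1,996.08/yr
Windstorm insurance: $1,258.80/yr
School district tax: $2,322.00/yr
Combined annual = $1,996.08 + $1,258.80 + $2,322.00 = $5,576.88
Base monthly escrow = $5,576.88 ÷ 12 = $464.74
Reserve = 1 × $464.74 = $464.74

$464.74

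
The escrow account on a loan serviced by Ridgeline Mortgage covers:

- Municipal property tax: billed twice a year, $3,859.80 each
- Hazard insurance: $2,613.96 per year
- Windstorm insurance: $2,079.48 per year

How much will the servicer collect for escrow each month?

Municipal property tax = $3,859.80 × 2 = $7,719.60 annually
Hazard insurance = $2,613.96 annually
Windstorm insurance = $2,079.48 annually
Total annual escrow = $7,719.60 + $2,613.96 + $2,079.48 = $12,413.04
Base monthly escrow = $12,413.04 / 12 = $1,034.42

$1,034.42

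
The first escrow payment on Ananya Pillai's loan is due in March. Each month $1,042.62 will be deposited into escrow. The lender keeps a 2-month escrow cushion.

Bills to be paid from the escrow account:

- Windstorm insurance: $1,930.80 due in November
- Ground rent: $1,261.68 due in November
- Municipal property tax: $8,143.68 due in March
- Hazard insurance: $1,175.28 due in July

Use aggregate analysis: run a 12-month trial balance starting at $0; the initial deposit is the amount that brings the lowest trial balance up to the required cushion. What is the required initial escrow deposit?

Cushion = 2 × $1,042.62 = $2,085.24
Trial balance (start $0, +$1,042.62 each month, − disbursements):
  Mar: +$1,042.62 − $8,143.68 → -$7,101.06
  Apr: +$1,042.62 → -$6,058.44
  May: +$1,042.62 → -$5,015.82
  Jun: +$1,042.62 → -$3,973.20
  Jul: +$1,042.62 − $1,175.28 → -$4,105.86
  Aug: +$1,042.62 → -$3,063.24
  Sep: +$1,042.62 → -$2,020.62
  Oct: +$1,042.62 → -$978.00
  Nov: +$1,042.62 − $3,192.48 → -$3,127.86
  Dec: +$1,042.62 → -$2,085.24
  Jan: +$1,042.62 → -$1,042.62
  Feb: +$1,042.62 → $0.00
Lowest trial balance = -$7,101.06 (Mar)
Initial deposit = cushion − low point = $2,085.24 − (-$7,101.06) = $9,186.30

$9,186.30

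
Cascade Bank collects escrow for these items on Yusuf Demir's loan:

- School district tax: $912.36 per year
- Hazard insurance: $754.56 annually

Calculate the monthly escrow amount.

$138.91

School district tax = $912.36
Hazard insurance = $754.56
Combined annual = $912.36 + $754.56 = $1,666.92
Base monthly escrow = $1,666.92 / 12 = $138.91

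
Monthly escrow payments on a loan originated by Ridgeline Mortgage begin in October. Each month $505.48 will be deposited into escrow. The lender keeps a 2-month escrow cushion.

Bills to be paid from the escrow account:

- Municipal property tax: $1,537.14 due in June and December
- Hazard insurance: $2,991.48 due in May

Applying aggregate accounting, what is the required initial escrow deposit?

Cushion = 2 × $505.48 = $1,010.96
Trial balance (start $0, +$505.48 each month, − disbursements):
  Oct: +$505.48 → $505.48
  Nov: +$505.48 → $1,010.96
  Dec: +$505.48 − $1,537.14 → -$20.70
  Jan: +$505.48 → $484.78
  Feb: +$505.48 → $990.26
  Mar: +$505.48 → $1,495.74
  Apr: +$505.48 → $2,001.22
  May: +$505.48 − $2,991.48 → -$484.78
  Jun: +$505.48 − $1,537.14 → -$1,516.44
  Jul: +$505.48 → -$1,010.96
  Aug: +$505.48 → -$505.48
  Sep: +$505.48 → $0.00
Lowest trial balance = -$1,516.44 (Jun)
Initial deposit = cushion − low point = $1,010.96 − (-$1,516.44) = $2,527.40

$2,527.40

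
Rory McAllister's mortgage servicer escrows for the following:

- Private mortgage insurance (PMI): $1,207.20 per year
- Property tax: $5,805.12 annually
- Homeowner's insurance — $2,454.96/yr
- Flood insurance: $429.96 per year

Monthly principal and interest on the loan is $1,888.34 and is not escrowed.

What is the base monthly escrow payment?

$824.77

Private mortgage insurance (PMI) = $1,207.20 per year
Property tax = $5,805.12 per year
Homeowner's insurance = $2,454.96 per year
Flood insurance = $429.96 per year
Combined annual = $1,207.20 + $5,805.12 + $2,454.96 + $429.96 = $9,897.24
Per month = $9,897.24 / 12 = $824.77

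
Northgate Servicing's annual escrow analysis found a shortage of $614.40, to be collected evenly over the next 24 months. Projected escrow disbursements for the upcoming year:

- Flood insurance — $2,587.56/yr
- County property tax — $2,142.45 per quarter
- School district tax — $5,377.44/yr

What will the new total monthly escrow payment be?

$1,403.50

Flood insurance: $2,587.56 annually
County property tax: $2,142.45 × 4 = $8,569.80 annually
School district tax: $5,377.44 annually
Yearly total = $2,587.56 + $8,569.80 + $5,377.44 = $16,534.80
Monthly = $16,534.80 ÷ 12 = $1,377.90
Shortage per month = $614.40 ÷ 24 = $25.60
Adjusted monthly = $1,377.90 + $25.60 = $1,403.50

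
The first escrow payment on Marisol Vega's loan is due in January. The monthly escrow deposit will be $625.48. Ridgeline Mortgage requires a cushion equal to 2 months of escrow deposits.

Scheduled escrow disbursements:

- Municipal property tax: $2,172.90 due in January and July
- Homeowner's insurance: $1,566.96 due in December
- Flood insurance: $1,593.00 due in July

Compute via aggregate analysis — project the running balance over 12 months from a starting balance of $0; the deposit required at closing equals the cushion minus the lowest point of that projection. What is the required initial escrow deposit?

Cushion = 2 × $625.48 = $1,250.96
Trial balance (start $0, +$625.48 each month, − disbursements):
  Jan: +$625.48 − $2,172.90 → -$1,547.42
  Feb: +$625.48 → -$921.94
  Mar: +$625.48 → -$296.46
  Apr: +$625.48 → $329.02
  May: +$625.48 → $954.50
  Jun: +$625.48 → $1,579.98
  Jul: +$625.48 − $3,765.90 → -$1,560.44
  Aug: +$625.48 → -$934.96
  Sep: +$625.48 → -$309.48
  Oct: +$625.48 → $316.00
  Nov: +$625.48 → $941.48
  Dec: +$625.48 − $1,566.96 → $0.00
Lowest trial balance = -$1,560.44 (Jul)
Initial deposit = cushion − low point = $1,250.96 − (-$1,560.44) = $2,811.40

$2,811.40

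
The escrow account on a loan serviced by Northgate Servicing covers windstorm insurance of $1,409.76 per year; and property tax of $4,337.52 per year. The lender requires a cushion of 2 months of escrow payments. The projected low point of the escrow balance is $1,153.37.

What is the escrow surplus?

Windstorm insurance — $1,409.76
Property tax — $4,337.52
Combined annual = $1,409.76 + $4,337.52 = $5,747.28
Monthly = $5,747.28 / 12 = $478.94
Required reserve = 2 × $478.94 = $957.88
Surplus = $1,153.37 − $957.88 = $195.49

$195.49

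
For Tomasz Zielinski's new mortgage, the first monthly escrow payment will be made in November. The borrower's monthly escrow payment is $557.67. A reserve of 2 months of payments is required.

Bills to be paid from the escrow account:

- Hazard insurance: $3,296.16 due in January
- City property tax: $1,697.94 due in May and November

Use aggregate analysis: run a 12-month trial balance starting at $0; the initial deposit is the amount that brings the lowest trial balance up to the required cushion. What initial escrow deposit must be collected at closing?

Cushion = 2 × $557.67 = $1,115.34
Trial balance (start $0, +$557.67 each month, − disbursements):
  Nov: +$557.67 − $1,697.94 → -$1,140.27
  Dec: +$557.67 → -$582.60
  Jan: +$557.67 − $3,296.16 → -$3,321.09
  Feb: +$557.67 → -$2,763.42
  Mar: +$557.67 → -$2,205.75
  Apr: +$557.67 → -$1,648.08
  May: +$557.67 − $1,697.94 → -$2,788.35
  Jun: +$557.67 → -$2,230.68
  Jul: +$557.67 → -$1,673.01
  Aug: +$557.67 → -$1,115.34
  Sep: +$557.67 → -$557.67
  Oct: +$557.67 → $0.00
Lowest trial balance = -$3,321.09 (Jan)
Initial deposit = cushion − low point = $1,115.34 − (-$3,321.09) = $4,436.43

$4,436.43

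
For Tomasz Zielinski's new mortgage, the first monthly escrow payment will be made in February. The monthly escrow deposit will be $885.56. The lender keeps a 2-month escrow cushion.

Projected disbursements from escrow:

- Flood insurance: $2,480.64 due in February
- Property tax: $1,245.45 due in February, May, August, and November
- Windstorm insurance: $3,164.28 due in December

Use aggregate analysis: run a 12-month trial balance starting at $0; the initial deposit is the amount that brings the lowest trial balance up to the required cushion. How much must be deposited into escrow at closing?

Cushion = 2 × $885.56 = $1,771.12
Trial balance (start $0, +$885.56 each month, − disbursements):
  Feb: +$885.56 − $3,726.09 → -$2,840.53
  Mar: +$885.56 → -$1,954.97
  Apr: +$885.56 → -$1,069.41
  May: +$885.56 − $1,245.45 → -$1,429.30
  Jun: +$885.56 → -$543.74
  Jul: +$885.56 → $341.82
  Aug: +$885.56 − $1,245.45 → -$18.07
  Sep: +$885.56 → $867.49
  Oct: +$885.56 → $1,753.05
  Nov: +$885.56 − $1,245.45 → $1,393.16
  Dec: +$885.56 − $3,164.28 → -$885.56
  Jan: +$885.56 → $0.00
Lowest trial balance = -$2,840.53 (Feb)
Initial deposit = cushion − low point = $1,771.12 − (-$2,840.53) = $4,611.65

$4,611.65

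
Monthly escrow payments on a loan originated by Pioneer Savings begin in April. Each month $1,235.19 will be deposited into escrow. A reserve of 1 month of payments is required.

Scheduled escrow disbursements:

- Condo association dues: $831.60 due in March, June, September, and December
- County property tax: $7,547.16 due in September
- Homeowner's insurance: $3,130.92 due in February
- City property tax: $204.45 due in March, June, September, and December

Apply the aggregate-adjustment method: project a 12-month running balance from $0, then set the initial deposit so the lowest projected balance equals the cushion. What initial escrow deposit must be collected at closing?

Cushion = 1 × $1,235.19 = $1,235.19
Trial balance (start $0, +$1,235.19 each month, − disbursements):
  Apr: +$1,235.19 → $1,235.19
  May: +$1,235.19 → $2,470.38
  Jun: +$1,235.19 − $1,036.05 → $2,669.52
  Jul: +$1,235.19 → $3,904.71
  Aug: +$1,235.19 → $5,139.90
  Sep: +$1,235.19 − $8,583.21 → -$2,208.12
  Oct: +$1,235.19 → -$972.93
  Nov: +$1,235.19 → $262.26
  Dec: +$1,235.19 − $1,036.05 → $461.40
  Jan: +$1,235.19 → $1,696.59
  Feb: +$1,235.19 − $3,130.92 → -$199.14
  Mar: +$1,235.19 − $1,036.05 → $0.00
Lowest trial balance = -$2,208.12 (Sep)
Initial deposit = cushion − low point = $1,235.19 − (-$2,208.12) = $3,443.31

$3,443.31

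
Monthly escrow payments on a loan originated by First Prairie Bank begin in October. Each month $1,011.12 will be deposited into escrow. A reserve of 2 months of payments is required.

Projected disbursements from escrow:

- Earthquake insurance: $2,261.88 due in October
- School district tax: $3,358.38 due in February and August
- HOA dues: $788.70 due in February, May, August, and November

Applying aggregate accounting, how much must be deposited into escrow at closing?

$4,164.30

Cushion = 2 × $1,011.12 = $2,022.24
Trial balance (start $0, +$1,011.12 each month, − disbursements):
  Oct: +$1,011.12 − $2,261.88 → -$1,250.76
  Nov: +$1,011.12 − $788.70 → -$1,028.34
  Dec: +$1,011.12 → -$17.22
  Jan: +$1,011.12 → $993.90
  Feb: +$1,011.12 − $4,147.08 → -$2,142.06
  Mar: +$1,011.12 → -$1,130.94
  Apr: +$1,011.12 → -$119.82
  May: +$1,011.12 − $788.70 → $102.60
  Jun: +$1,011.12 → $1,113.72
  Jul: +$1,011.12 → $2,124.84
  Aug: +$1,011.12 − $4,147.08 → -$1,011.12
  Sep: +$1,011.12 → $0.00
Lowest trial balance = -$2,142.06 (Feb)
Initial deposit = cushion − low point = $2,022.24 − (-$2,142.06) = $4,164.30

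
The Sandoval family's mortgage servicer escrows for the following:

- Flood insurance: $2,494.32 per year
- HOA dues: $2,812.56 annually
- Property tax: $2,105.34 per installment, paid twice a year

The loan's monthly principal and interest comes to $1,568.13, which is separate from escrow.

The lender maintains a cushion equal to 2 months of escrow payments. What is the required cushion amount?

$1,586.26

Flood insurance — $2,494.32 annually
HOA dues — $2,812.56 annually
Property tax — $2,105.34 × 2 = $4,210.68 annually
Total annual escrow = $9,517.56
Monthly = $9,517.56 / 12 = $793.13
Reserve = 2 × $793.13 = $1,586.26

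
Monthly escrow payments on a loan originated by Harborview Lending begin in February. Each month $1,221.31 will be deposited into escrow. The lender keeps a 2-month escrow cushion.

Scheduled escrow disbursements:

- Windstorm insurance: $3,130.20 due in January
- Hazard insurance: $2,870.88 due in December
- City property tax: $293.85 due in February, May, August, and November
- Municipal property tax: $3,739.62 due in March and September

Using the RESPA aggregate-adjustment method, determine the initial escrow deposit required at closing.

$4,033.47

Cushion = 2 × $1,221.31 = $2,442.62
Trial balance (start $0, +$1,221.31 each month, − disbursements):
  Feb: +$1,221.31 − $293.85 → $927.46
  Mar: +$1,221.31 − $3,739.62 → -$1,590.85
  Apr: +$1,221.31 → -$369.54
  May: +$1,221.31 − $293.85 → $557.92
  Jun: +$1,221.31 → $1,779.23
  Jul: +$1,221.31 → $3,000.54
  Aug: +$1,221.31 − $293.85 → $3,928.00
  Sep: +$1,221.31 − $3,739.62 → $1,409.69
  Oct: +$1,221.31 → $2,631.00
  Nov: +$1,221.31 − $293.85 → $3,558.46
  Dec: +$1,221.31 − $2,870.88 → $1,908.89
  Jan: +$1,221.31 − $3,130.20 → $0.00
Lowest trial balance = -$1,590.85 (Mar)
Initial deposit = cushion − low point = $2,442.62 − (-$1,590.85) = $4,033.47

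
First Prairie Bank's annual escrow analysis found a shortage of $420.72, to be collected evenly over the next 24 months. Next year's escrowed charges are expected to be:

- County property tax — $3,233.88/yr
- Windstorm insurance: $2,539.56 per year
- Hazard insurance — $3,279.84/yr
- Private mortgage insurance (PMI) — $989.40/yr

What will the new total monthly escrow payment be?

County property tax: $3,233.88 annually
Windstorm insurance: $2,539.56 annually
Hazard insurance: $3,279.84 annually
Private mortgage insurance (PMI): $989.40 annually
Annual escrow total = $10,042.68
Base monthly escrow = $10,042.68 ÷ 12 = $836.89
Monthly shortage recovery: $420.72 / 24 = $17.53
Adjusted monthly = $836.89 + $17.53 = $854.42

$854.42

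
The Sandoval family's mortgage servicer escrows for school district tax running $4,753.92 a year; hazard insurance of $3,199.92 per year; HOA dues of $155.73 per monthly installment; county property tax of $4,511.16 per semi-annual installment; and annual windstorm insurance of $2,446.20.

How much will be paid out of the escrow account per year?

$21,291.12

School district tax = $4,753.92/yr
Hazard insurance = $3,199.92/yr
HOA dues = $155.73 × 12 = $1,868.76/yr
County property tax = $4,511.16 × 2 = $9,022.32/yr
Windstorm insurance = $2,446.20/yr
Total per year = $4,753.92 + $3,199.92 + $1,868.76 + $9,022.32 + $2,446.20 = $21,291.12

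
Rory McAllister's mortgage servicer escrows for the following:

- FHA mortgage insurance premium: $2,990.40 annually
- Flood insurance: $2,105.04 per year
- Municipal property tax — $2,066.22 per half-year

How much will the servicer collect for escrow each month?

FHA mortgage insurance premium = $2,990.40 annually
Flood insurance = $2,105.04 annually
Municipal property tax = $2,066.22 × 2 = $4,132.44 annually
Combined annual = $2,990.40 + $2,105.04 + $4,132.44 = $9,227.88
Monthly = $9,227.88 ÷ 12 = $768.99

$768.99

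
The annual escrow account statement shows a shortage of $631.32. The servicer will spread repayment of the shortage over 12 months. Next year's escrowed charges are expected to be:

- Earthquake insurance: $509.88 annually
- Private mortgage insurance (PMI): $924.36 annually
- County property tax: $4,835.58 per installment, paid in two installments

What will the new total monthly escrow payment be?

$978.06

Earthquake insurance: $509.88 per year
Private mortgage insurance (PMI): $924.36 per year
County property tax: $4,835.58 × 2 = $9,671.16 per year
Yearly total = $509.88 + $924.36 + $9,671.16 = $11,105.40
Per month = $11,105.40 ÷ 12 = $925.45
Shortage per month = $631.32 ÷ 12 = $52.61
New monthly escrow = $925.45 + $52.61 = $978.06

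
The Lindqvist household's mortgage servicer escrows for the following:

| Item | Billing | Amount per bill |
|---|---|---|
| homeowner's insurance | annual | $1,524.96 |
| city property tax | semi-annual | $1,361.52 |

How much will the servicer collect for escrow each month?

Homeowner's insurance = $1,524.96 per year
City property tax = $1,361.52 × 2 = $2,723.04 per year
Total per year = $1,524.96 + $2,723.04 = $4,248.00
Per month = $4,248.00 ÷ 12 = $354.00

$354.00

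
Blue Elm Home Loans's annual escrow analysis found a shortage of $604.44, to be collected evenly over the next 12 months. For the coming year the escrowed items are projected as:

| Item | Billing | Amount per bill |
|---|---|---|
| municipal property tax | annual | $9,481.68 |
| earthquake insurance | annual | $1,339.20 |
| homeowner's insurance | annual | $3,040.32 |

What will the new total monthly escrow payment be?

$1,205.47

Municipal property tax: $9,481.68 annually
Earthquake insurance: $1,339.20 annually
Homeowner's insurance: $3,040.32 annually
Yearly total = $9,481.68 + $1,339.20 + $3,040.32 = $13,861.20
Monthly = $13,861.20 / 12 = $1,155.10
Shortage spread = $604.44 ÷ 12 = $50.37/mo
Adjusted monthly = $1,155.10 + $50.37 = $1,205.47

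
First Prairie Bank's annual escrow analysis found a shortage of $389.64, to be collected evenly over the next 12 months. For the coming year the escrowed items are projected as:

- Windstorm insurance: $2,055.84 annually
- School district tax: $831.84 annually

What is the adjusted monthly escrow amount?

$273.11

Windstorm insurance: $2,055.84
School district tax: $831.84
Combined annual = $2,887.68
Monthly escrow = $2,887.68 ÷ 12 = $240.64
Monthly shortage recovery: $389.64 / 12 = $32.47
New monthly escrow = $240.64 + $32.47 = $273.11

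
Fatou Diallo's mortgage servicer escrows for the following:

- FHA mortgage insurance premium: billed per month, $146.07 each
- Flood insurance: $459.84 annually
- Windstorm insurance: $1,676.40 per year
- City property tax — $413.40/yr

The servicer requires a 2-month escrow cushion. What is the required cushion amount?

$717.08

FHA mortgage insurance premium = $146.07 × 12 = $1,752.84 per year
Flood insurance = $459.84 per year
Windstorm insurance = $1,676.40 per year
City property tax = $413.40 per year
Total annual escrow = $4,302.48
Monthly = $4,302.48 / 12 = $358.54
Reserve = 2 × $358.54 = $717.08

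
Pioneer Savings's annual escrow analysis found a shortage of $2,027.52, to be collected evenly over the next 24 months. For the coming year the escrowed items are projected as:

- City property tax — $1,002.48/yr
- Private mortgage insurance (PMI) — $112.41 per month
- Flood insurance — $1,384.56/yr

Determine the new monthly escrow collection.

$395.81

City property tax = $1,002.48
Private mortgage insurance (PMI) = $112.41 × 12 = $1,348.92
Flood insurance = $1,384.56
Total per year = $1,002.48 + $1,348.92 + $1,384.56 = $3,735.96
Monthly = $3,735.96 ÷ 12 = $311.33
Shortage per month = $2,027.52 ÷ 24 = $84.48
New monthly escrow = $311.33 + $84.48 = $395.81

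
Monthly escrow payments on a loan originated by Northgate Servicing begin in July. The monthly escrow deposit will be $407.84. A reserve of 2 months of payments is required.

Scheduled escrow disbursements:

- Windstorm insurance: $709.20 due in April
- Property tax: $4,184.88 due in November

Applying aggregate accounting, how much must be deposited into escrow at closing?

Cushion = 2 × $407.84 = $815.68
Trial balance (start $0, +$407.84 each month, − disbursements):
  Jul: +$407.84 → $407.84
  Aug: +$407.84 → $815.68
  Sep: +$407.84 → $1,223.52
  Oct: +$407.84 → $1,631.36
  Nov: +$407.84 − $4,184.88 → -$2,145.68
  Dec: +$407.84 → -$1,737.84
  Jan: +$407.84 → -$1,330.00
  Feb: +$407.84 → -$922.16
  Mar: +$407.84 → -$514.32
  Apr: +$407.84 − $709.20 → -$815.68
  May: +$407.84 → -$407.84
  Jun: +$407.84 → $0.00
Lowest trial balance = -$2,145.68 (Nov)
Initial deposit = cushion − low point = $815.68 − (-$2,145.68) = $2,961.36

$2,961.36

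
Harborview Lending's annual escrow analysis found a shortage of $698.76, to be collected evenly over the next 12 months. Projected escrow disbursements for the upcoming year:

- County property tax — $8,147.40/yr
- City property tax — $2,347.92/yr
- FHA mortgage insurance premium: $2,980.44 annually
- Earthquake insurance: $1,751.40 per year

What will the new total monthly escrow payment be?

County property tax — $8,147.40
City property tax — $2,347.92
FHA mortgage insurance premium — $2,980.44
Earthquake insurance — $1,751.40
Total per year = $8,147.40 + $2,347.92 + $2,980.44 + $1,751.40 = $15,227.16
Monthly escrow = $15,227.16 ÷ 12 = $1,268.93
Shortage per month = $698.76 / 12 = $58.23
Adjusted monthly = $1,268.93 + $58.23 = $1,327.16

$1,327.16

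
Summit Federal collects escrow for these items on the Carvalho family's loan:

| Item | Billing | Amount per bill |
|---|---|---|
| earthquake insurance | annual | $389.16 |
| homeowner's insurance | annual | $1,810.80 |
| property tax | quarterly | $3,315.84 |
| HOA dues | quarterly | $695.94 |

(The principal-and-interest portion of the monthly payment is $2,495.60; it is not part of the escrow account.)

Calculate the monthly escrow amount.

Earthquake insurance: $389.16/yr
Homeowner's insurance: $1,810.80/yr
Property tax: $3,315.84 × 4 = $13,263.36/yr
HOA dues: $695.94 × 4 = $2,783.76/yr
Annual escrow total = $389.16 + $1,810.80 + $13,263.36 + $2,783.76 = $18,247.08
Per month = $18,247.08 ÷ 12 = $1,520.59

$1,520.59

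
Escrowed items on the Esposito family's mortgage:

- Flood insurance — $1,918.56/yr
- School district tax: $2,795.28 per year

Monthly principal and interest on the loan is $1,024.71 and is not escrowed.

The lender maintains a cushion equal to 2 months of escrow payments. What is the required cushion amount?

$785.64

Flood insurance = $1,918.56
School district tax = $2,795.28
Yearly total = $1,918.56 + $2,795.28 = $4,713.84
Base monthly escrow = $4,713.84 / 12 = $392.82
Cushion = 2 × $392.82 = $785.64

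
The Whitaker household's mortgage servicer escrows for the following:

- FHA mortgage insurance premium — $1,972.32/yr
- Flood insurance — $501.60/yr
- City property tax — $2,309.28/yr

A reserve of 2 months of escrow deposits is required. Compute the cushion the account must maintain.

FHA mortgage insurance premium = $1,972.32 annually
Flood insurance = $501.60 annually
City property tax = $2,309.28 annually
Total annual escrow = $1,972.32 + $501.60 + $2,309.28 = $4,783.20
Monthly = $4,783.20 / 12 = $398.60
Cushion = 2 × $398.60 = $797.20

$797.20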